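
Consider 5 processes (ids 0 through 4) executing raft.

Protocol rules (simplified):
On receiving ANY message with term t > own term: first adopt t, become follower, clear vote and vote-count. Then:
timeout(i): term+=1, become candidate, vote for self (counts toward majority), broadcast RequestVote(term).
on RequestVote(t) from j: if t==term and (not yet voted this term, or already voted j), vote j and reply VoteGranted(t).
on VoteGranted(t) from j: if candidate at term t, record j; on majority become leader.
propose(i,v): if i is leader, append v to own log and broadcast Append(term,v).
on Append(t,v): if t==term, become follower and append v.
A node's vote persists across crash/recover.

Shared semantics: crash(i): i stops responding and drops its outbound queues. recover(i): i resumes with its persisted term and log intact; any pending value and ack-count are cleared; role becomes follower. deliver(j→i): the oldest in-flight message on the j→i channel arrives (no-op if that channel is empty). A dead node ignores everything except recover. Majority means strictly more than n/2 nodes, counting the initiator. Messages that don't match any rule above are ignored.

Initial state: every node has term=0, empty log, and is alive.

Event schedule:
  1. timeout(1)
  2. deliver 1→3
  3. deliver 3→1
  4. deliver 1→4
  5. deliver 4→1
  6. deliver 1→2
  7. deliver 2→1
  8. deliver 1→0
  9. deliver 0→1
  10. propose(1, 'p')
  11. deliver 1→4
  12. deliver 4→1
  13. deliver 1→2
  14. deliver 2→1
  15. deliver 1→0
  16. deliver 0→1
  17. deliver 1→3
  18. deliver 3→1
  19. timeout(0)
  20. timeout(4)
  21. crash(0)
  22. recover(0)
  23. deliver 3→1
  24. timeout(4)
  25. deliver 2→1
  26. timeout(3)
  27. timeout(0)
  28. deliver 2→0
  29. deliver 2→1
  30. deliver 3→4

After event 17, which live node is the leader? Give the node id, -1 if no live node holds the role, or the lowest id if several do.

1

1. timeout(1):  <1:cand t1 ->
2. deliver 1→3:  <3:foll t1 ->
3. deliver 3→1:  nop
4. deliver 1→4:  <4:foll t1 ->
5. deliver 4→1:  <1:lead t1 ->
6. deliver 1→2:  <2:foll t1 ->
7. deliver 2→1:  nop
8. deliver 1→0:  <0:foll t1 ->
9. deliver 0→1:  nop
10. propose(1,'p'):  <1:lead t1 p>
11. deliver 1→4:  <4:foll t1 p>
12. deliver 4→1:  nop
13. deliver 1→2:  <2:foll t1 p>
14. deliver 2→1:  nop
15. deliver 1→0:  <0:foll t1 p>
16. deliver 0→1:  nop
17. deliver 1→3:  <3:foll t1 p>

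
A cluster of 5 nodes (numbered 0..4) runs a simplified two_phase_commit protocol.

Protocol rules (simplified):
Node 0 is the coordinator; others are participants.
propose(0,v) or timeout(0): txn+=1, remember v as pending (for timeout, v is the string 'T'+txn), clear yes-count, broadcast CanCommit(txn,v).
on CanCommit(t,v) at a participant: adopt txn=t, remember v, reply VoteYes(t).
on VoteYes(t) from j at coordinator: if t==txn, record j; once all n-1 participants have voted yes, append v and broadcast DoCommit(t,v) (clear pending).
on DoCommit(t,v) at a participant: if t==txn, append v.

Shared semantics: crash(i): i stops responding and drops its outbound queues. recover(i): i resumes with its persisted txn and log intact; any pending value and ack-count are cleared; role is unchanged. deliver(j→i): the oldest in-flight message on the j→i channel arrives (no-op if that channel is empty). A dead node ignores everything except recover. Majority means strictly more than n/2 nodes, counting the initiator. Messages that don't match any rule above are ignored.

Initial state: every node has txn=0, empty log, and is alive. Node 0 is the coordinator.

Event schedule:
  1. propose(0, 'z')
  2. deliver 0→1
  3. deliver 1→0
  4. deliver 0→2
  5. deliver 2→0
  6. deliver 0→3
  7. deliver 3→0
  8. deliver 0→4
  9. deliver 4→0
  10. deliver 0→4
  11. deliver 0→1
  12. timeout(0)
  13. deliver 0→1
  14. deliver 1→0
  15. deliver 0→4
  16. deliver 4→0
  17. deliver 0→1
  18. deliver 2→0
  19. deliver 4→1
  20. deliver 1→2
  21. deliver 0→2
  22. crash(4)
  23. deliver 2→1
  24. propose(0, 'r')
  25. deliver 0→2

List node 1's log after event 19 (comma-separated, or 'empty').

[1] propose(0,'z') → N0(coor t1 [-])
[2] deliver 0→1 → N1(part t1 [-])
[3] deliver 1→0 → ∅
[4] deliver 0→2 → N2(part t1 [-])
[5] deliver 2→0 → ∅
[6] deliver 0→3 → N3(part t1 [-])
[7] deliver 3→0 → ∅
[8] deliver 0→4 → N4(part t1 [-])
[9] deliver 4→0 → N0(coor t1 [z])
[10] deliver 0→4 → N4(part t1 [z])
[11] deliver 0→1 → N1(part t1 [z])
[12] timeout(0) → N0(coor t2 [z])
[13] deliver 0→1 → N1(part t2 [z])
[14] deliver 1→0 → ∅
[15] deliver 0→4 → N4(part t2 [z])
[16] deliver 4→0 → ∅
[17] deliver 0→1 → ∅
[18] deliver 2→0 → ∅
[19] deliver 4→1 → ∅

z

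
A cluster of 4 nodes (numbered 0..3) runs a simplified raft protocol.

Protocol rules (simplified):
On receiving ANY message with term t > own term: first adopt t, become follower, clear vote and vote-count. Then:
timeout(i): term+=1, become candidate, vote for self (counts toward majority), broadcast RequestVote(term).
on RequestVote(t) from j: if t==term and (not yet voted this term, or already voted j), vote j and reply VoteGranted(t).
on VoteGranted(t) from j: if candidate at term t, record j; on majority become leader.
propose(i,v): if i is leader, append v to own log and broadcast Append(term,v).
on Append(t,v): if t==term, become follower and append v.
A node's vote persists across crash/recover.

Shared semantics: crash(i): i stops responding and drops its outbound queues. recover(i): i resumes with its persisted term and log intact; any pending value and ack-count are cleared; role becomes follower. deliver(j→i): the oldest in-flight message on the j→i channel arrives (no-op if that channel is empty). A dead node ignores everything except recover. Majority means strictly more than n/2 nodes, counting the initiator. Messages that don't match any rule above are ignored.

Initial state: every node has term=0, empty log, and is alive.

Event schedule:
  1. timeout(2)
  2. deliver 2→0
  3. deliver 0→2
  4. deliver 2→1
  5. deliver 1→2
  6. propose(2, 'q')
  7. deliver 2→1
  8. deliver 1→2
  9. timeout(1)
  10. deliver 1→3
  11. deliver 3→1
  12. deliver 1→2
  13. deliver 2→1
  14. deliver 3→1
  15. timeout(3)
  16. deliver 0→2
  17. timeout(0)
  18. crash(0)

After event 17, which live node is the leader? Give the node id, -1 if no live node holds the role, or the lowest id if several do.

e1 timeout(2): 2[cand,t=1,-]
e2 deliver 2→0: 0[foll,t=1,-]
e3 deliver 0→2: ·
e4 deliver 2→1: 1[foll,t=1,-]
e5 deliver 1→2: 2[lead,t=1,-]
e6 propose(2,'q'): 2[lead,t=1,q]
e7 deliver 2→1: 1[foll,t=1,q]
e8 deliver 1→2: ·
e9 timeout(1): 1[cand,t=2,q]
e10 deliver 1→3: 3[foll,t=2,-]
e11 deliver 3→1: ·
e12 deliver 1→2: 2[foll,t=2,q]
e13 deliver 2→1: 1[lead,t=2,q]
e14 deliver 3→1: ·
e15 timeout(3): 3[cand,t=3,-]
e16 deliver 0→2: ·
e17 timeout(0): 0[cand,t=2,-]

1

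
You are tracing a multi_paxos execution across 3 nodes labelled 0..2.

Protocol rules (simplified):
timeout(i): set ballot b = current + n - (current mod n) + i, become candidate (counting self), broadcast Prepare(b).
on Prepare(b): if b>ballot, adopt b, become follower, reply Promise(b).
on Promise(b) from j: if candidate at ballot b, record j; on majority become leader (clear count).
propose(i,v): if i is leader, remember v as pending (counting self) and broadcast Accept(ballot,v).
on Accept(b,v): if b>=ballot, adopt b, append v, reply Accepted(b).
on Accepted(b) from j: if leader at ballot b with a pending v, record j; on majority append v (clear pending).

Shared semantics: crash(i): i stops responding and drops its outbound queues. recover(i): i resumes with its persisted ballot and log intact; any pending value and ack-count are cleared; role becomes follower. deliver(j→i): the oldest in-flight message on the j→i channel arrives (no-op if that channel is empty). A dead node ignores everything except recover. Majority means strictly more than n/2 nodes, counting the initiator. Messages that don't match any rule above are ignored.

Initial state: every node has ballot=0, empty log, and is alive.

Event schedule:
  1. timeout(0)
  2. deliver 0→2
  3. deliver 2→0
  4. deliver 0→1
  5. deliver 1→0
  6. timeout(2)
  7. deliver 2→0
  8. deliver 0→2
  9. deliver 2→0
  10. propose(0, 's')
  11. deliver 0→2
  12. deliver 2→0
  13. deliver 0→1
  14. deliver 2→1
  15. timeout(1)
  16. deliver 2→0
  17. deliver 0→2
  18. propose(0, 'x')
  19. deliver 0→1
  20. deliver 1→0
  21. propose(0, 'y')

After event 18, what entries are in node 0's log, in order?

step 1 timeout(0): 0={cand,b=3,log=-}
step 2 deliver 0→2: 2={foll,b=3,log=-}
step 3 deliver 2→0: 0={lead,b=3,log=-}
step 4 deliver 0→1: 1={foll,b=3,log=-}
step 5 deliver 1→0: —
step 6 timeout(2): 2={cand,b=8,log=-}
step 7 deliver 2→0: 0={foll,b=8,log=-}
step 8 deliver 0→2: 2={lead,b=8,log=-}
step 9 deliver 2→0: —
step 10 propose(0,'s'): —
step 11 deliver 0→2: —
step 12 deliver 2→0: —
step 13 deliver 0→1: —
step 14 deliver 2→1: 1={foll,b=8,log=-}
step 15 timeout(1): 1={cand,b=10,log=-}
step 16 deliver 2→0: —
step 17 deliver 0→2: —
step 18 propose(0,'x'): —

empty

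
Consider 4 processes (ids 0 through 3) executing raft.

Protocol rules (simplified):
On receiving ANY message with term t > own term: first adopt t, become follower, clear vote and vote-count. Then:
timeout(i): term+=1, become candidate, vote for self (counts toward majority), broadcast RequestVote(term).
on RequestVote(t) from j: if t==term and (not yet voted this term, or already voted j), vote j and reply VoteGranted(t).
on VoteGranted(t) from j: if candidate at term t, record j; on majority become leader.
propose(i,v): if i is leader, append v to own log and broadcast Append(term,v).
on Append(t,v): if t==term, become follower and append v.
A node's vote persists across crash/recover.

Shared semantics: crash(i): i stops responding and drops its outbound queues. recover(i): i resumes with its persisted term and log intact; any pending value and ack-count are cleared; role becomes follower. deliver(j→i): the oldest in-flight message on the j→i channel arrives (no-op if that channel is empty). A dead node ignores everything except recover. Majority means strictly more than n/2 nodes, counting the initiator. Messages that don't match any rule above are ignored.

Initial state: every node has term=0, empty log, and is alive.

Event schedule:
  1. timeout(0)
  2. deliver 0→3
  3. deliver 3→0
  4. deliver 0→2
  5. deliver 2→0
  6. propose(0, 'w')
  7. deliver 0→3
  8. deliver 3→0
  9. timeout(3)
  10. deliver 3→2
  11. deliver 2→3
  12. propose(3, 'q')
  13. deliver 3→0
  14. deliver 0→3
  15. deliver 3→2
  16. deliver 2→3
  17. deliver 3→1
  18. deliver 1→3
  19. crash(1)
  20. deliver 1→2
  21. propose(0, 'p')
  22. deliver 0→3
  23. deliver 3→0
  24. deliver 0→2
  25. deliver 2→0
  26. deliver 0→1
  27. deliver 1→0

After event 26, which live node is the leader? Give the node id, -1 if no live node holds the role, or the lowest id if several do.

3

1. timeout(0):  <0:cand t1 ->
2. deliver 0→3:  <3:foll t1 ->
3. deliver 3→0:  nop
4. deliver 0→2:  <2:foll t1 ->
5. deliver 2→0:  <0:lead t1 ->
6. propose(0,'w'):  <0:lead t1 w>
7. deliver 0→3:  <3:foll t1 w>
8. deliver 3→0:  nop
9. timeout(3):  <3:cand t2 w>
10. deliver 3→2:  <2:foll t2 ->
11. deliver 2→3:  nop
12. propose(3,'q'):  nop
13. deliver 3→0:  <0:foll t2 w>
14. deliver 0→3:  <3:lead t2 w>
15. deliver 3→2:  nop
16. deliver 2→3:  nop
17. deliver 3→1:  <1:foll t2 ->
18. deliver 1→3:  nop
19. crash(1):  <1:✗foll t2 ->
20. deliver 1→2:  nop
21. propose(0,'p'):  nop
22. deliver 0→3:  nop
23. deliver 3→0:  nop
24. deliver 0→2:  nop
25. deliver 2→0:  nop
26. deliver 0→1:  nop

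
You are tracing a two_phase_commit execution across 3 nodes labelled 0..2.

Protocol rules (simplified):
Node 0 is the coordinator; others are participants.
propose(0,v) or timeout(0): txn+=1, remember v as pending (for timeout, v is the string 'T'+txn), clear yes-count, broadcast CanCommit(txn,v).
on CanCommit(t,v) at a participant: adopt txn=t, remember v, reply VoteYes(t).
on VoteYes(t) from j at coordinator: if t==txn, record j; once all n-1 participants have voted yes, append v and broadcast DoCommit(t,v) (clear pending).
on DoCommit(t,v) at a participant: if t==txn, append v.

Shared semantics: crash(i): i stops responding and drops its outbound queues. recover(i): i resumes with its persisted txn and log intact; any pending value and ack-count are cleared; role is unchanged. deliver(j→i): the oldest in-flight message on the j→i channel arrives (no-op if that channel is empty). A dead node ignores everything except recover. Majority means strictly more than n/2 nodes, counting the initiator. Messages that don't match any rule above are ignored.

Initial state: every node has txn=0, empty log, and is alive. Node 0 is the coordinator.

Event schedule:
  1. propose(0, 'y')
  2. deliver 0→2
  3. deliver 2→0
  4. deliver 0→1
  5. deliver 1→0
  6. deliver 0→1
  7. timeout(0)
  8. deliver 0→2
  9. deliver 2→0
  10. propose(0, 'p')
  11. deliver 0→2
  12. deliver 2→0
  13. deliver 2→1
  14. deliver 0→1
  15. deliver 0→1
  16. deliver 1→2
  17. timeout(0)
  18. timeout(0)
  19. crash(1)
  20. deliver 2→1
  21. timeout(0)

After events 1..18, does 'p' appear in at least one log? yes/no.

no

after 1 — propose(0,'y'): n0:coor/t1/[-]
after 2 — deliver 0→2: n2:part/t1/[-]
after 3 — deliver 2→0: ·
after 4 — deliver 0→1: n1:part/t1/[-]
after 5 — deliver 1→0: n0:coor/t1/[y]
after 6 — deliver 0→1: n1:part/t1/[y]
after 7 — timeout(0): n0:coor/t2/[y]
after 8 — deliver 0→2: n2:part/t1/[y]
after 9 — deliver 2→0: ·
after 10 — propose(0,'p'): n0:coor/t3/[y]
after 11 — deliver 0→2: n2:part/t2/[y]
after 12 — deliver 2→0: ·
after 13 — deliver 2→1: ·
after 14 — deliver 0→1: n1:part/t2/[y]
after 15 — deliver 0→1: n1:part/t3/[y]
after 16 — deliver 1→2: ·
after 17 — timeout(0): n0:coor/t4/[y]
after 18 — timeout(0): n0:coor/t5/[y]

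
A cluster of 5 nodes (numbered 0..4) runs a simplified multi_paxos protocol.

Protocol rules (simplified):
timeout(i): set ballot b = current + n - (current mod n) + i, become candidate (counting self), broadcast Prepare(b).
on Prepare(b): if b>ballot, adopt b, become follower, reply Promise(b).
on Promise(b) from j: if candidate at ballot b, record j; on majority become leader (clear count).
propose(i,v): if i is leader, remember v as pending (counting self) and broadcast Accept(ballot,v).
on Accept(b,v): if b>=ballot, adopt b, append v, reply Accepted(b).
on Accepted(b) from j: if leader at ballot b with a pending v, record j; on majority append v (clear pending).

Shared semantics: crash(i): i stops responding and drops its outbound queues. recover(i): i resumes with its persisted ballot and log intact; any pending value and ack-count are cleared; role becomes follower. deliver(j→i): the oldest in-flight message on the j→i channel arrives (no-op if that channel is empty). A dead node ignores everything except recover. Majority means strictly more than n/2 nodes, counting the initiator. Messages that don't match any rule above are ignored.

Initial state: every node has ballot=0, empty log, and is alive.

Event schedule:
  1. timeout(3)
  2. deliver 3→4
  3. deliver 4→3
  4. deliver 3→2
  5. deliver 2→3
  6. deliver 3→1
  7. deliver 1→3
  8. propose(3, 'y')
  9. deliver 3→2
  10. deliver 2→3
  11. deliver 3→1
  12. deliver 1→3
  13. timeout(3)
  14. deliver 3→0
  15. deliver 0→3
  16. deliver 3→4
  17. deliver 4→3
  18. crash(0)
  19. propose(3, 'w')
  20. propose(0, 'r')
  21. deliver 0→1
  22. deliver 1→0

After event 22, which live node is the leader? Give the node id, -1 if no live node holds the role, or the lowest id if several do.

-1

after 1 — timeout(3): n3:cand/b8/[-]
after 2 — deliver 3→4: n4:foll/b8/[-]
after 3 — deliver 4→3: ·
after 4 — deliver 3→2: n2:foll/b8/[-]
after 5 — deliver 2→3: n3:lead/b8/[-]
after 6 — deliver 3→1: n1:foll/b8/[-]
after 7 — deliver 1→3: ·
after 8 — propose(3,'y'): ·
after 9 — deliver 3→2: n2:foll/b8/[y]
after 10 — deliver 2→3: ·
after 11 — deliver 3→1: n1:foll/b8/[y]
after 12 — deliver 1→3: n3:lead/b8/[y]
after 13 — timeout(3): n3:cand/b13/[y]
after 14 — deliver 3→0: n0:foll/b8/[-]
after 15 — deliver 0→3: ·
after 16 — deliver 3→4: n4:foll/b8/[y]
after 17 — deliver 4→3: ·
after 18 — crash(0): n0:✗foll/b8/[-]
after 19 — propose(3,'w'): ·
after 20 — propose(0,'r'): ·
after 21 — deliver 0→1: ·
after 22 — deliver 1→0: ·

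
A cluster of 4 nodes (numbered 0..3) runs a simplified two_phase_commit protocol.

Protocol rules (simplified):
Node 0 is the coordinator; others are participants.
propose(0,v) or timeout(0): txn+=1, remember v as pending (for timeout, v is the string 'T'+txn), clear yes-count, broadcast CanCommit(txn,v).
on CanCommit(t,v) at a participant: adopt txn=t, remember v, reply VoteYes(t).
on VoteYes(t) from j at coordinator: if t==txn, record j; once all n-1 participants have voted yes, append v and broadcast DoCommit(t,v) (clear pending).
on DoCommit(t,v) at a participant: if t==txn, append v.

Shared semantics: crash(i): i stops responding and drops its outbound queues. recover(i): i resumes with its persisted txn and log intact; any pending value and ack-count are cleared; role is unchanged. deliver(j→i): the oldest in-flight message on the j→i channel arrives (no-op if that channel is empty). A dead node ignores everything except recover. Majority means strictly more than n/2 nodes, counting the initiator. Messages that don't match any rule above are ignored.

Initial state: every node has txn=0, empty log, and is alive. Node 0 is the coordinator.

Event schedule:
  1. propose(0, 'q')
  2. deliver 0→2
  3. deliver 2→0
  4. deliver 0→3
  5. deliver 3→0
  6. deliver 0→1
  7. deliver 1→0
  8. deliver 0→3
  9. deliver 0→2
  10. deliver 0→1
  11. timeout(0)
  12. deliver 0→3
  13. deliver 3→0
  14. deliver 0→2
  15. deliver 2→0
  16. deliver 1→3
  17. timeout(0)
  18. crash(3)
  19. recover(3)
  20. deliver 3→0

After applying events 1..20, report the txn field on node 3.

[1] propose(0,'q') → N0(coor t1 [-])
[2] deliver 0→2 → N2(part t1 [-])
[3] deliver 2→0 → ∅
[4] deliver 0→3 → N3(part t1 [-])
[5] deliver 3→0 → ∅
[6] deliver 0→1 → N1(part t1 [-])
[7] deliver 1→0 → N0(coor t1 [q])
[8] deliver 0→3 → N3(part t1 [q])
[9] deliver 0→2 → N2(part t1 [q])
[10] deliver 0→1 → N1(part t1 [q])
[11] timeout(0) → N0(coor t2 [q])
[12] deliver 0→3 → N3(part t2 [q])
[13] deliver 3→0 → ∅
[14] deliver 0→2 → N2(part t2 [q])
[15] deliver 2→0 → ∅
[16] deliver 1→3 → ∅
[17] timeout(0) → N0(coor t3 [q])
[18] crash(3) → N3(✗part t2 [q])
[19] recover(3) → N3(part t2 [q])
[20] deliver 3→0 → ∅

2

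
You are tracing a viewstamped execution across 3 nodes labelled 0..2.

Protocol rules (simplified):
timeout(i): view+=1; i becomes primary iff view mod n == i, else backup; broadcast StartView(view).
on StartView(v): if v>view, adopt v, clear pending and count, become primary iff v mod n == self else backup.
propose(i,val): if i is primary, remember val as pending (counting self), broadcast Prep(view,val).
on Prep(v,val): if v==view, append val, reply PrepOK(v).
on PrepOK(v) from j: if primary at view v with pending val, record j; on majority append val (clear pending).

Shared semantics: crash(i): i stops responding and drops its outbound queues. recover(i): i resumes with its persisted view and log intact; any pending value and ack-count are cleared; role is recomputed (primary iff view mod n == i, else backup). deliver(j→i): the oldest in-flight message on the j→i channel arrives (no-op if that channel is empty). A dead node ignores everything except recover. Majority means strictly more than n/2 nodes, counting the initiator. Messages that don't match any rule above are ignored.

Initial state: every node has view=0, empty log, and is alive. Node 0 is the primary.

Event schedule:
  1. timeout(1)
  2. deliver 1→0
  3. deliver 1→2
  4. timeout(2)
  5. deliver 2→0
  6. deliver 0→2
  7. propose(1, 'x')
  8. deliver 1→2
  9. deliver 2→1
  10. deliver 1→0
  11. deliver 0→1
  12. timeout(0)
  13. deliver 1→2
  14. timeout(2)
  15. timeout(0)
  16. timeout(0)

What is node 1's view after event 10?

2

step 1 timeout(1): 1={prim,v=1,log=-}
step 2 deliver 1→0: 0={back,v=1,log=-}
step 3 deliver 1→2: 2={back,v=1,log=-}
step 4 timeout(2): 2={prim,v=2,log=-}
step 5 deliver 2→0: 0={back,v=2,log=-}
step 6 deliver 0→2: —
step 7 propose(1,'x'): —
step 8 deliver 1→2: —
step 9 deliver 2→1: 1={back,v=2,log=-}
step 10 deliver 1→0: —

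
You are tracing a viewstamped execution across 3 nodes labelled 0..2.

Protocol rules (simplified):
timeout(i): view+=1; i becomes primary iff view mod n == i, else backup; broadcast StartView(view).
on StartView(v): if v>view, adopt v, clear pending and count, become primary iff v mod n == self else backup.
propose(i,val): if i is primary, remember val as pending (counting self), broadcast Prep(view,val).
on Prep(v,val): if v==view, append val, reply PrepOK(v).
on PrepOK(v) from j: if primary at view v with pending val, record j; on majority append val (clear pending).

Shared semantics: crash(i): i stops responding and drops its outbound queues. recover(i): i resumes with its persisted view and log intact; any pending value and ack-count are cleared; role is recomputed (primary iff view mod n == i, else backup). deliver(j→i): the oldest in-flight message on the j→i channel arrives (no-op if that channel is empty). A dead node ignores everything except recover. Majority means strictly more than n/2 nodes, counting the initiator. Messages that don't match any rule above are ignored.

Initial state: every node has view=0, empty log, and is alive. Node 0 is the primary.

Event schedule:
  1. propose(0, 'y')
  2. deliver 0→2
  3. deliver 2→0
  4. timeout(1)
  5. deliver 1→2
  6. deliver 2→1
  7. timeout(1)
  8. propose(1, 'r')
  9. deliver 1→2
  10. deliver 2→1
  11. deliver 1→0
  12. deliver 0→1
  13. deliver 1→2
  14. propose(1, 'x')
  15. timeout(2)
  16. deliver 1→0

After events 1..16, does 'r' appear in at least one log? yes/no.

no

1. propose(0,'y'):  nop
2. deliver 0→2:  <2:back v0 y>
3. deliver 2→0:  <0:prim v0 y>
4. timeout(1):  <1:prim v1 ->
5. deliver 1→2:  <2:back v1 y>
6. deliver 2→1:  nop
7. timeout(1):  <1:back v2 ->
8. propose(1,'r'):  nop
9. deliver 1→2:  <2:prim v2 y>
10. deliver 2→1:  nop
11. deliver 1→0:  <0:back v1 y>
12. deliver 0→1:  nop
13. deliver 1→2:  nop
14. propose(1,'x'):  nop
15. timeout(2):  <2:back v3 y>
16. deliver 1→0:  <0:back v2 y>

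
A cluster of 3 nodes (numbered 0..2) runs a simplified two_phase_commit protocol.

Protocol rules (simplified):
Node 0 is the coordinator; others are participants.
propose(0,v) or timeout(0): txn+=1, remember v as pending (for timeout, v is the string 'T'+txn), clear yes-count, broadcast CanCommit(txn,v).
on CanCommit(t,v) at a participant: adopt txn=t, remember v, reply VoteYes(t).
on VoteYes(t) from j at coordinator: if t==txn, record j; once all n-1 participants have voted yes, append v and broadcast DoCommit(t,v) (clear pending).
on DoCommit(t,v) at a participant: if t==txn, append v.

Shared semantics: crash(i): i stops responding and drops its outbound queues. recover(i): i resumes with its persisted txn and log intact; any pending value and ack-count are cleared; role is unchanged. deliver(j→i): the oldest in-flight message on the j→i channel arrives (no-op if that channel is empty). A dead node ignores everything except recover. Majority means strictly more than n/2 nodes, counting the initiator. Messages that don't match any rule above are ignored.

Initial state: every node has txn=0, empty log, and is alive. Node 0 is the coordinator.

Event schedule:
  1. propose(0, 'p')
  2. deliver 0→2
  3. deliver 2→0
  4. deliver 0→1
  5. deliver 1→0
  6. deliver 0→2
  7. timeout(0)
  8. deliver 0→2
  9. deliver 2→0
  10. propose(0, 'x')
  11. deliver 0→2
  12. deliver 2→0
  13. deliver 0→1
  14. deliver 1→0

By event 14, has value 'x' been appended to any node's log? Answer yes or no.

no

e1 propose(0,'p'): 0[coor,t=1,-]
e2 deliver 0→2: 2[part,t=1,-]
e3 deliver 2→0: ·
e4 deliver 0→1: 1[part,t=1,-]
e5 deliver 1→0: 0[coor,t=1,p]
e6 deliver 0→2: 2[part,t=1,p]
e7 timeout(0): 0[coor,t=2,p]
e8 deliver 0→2: 2[part,t=2,p]
e9 deliver 2→0: ·
e10 propose(0,'x'): 0[coor,t=3,p]
e11 deliver 0→2: 2[part,t=3,p]
e12 deliver 2→0: ·
e13 deliver 0→1: 1[part,t=1,p]
e14 deliver 1→0: ·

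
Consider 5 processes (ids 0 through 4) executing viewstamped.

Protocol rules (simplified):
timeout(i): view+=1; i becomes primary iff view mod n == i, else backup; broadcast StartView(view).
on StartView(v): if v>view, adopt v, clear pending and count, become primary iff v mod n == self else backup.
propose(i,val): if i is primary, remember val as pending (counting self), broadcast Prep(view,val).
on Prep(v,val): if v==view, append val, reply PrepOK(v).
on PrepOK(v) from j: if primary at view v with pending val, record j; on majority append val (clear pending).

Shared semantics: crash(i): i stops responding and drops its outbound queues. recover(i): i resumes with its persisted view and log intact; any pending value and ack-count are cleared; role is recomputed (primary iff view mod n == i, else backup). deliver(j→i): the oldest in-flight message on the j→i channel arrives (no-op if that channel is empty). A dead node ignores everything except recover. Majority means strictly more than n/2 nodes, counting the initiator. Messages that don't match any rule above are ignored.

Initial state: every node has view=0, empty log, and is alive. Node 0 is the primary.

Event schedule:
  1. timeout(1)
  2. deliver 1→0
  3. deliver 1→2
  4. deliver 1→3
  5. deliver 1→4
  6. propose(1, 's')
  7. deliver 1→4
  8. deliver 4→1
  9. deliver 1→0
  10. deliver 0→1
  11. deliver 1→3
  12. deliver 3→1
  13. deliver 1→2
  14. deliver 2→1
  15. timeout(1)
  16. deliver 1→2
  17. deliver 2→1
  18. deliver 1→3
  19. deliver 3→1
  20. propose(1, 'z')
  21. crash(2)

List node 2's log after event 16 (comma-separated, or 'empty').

e1 timeout(1): 1[prim,v=1,-]
e2 deliver 1→0: 0[back,v=1,-]
e3 deliver 1→2: 2[back,v=1,-]
e4 deliver 1→3: 3[back,v=1,-]
e5 deliver 1→4: 4[back,v=1,-]
e6 propose(1,'s'): ·
e7 deliver 1→4: 4[back,v=1,s]
e8 deliver 4→1: ·
e9 deliver 1→0: 0[back,v=1,s]
e10 deliver 0→1: 1[prim,v=1,s]
e11 deliver 1→3: 3[back,v=1,s]
e12 deliver 3→1: ·
e13 deliver 1→2: 2[back,v=1,s]
e14 deliver 2→1: ·
e15 timeout(1): 1[back,v=2,s]
e16 deliver 1→2: 2[prim,v=2,s]

s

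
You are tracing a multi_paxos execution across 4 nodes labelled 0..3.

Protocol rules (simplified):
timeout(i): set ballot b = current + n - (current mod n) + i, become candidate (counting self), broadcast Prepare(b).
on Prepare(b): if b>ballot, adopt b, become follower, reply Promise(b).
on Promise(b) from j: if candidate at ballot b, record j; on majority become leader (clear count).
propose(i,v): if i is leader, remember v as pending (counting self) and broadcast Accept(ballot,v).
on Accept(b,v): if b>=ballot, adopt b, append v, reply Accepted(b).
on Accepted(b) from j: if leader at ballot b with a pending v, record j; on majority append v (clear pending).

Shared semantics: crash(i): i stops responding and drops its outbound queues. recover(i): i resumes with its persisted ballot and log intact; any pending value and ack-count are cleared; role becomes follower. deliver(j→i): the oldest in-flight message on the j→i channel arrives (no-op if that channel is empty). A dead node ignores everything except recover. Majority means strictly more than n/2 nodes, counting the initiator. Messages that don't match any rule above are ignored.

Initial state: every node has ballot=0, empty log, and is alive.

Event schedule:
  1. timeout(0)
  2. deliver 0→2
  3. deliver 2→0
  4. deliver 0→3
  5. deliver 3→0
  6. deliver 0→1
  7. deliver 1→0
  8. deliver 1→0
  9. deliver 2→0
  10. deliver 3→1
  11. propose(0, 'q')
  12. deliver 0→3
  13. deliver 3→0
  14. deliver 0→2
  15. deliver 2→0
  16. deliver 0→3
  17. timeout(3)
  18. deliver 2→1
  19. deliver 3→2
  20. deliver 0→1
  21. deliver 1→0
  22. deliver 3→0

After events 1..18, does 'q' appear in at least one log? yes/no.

yes

after 1 — timeout(0): n0:cand/b4/[-]
after 2 — deliver 0→2: n2:foll/b4/[-]
after 3 — deliver 2→0: ·
after 4 — deliver 0→3: n3:foll/b4/[-]
after 5 — deliver 3→0: n0:lead/b4/[-]
after 6 — deliver 0→1: n1:foll/b4/[-]
after 7 — deliver 1→0: ·
after 8 — deliver 1→0: ·
after 9 — deliver 2→0: ·
after 10 — deliver 3→1: ·
after 11 — propose(0,'q'): ·
after 12 — deliver 0→3: n3:foll/b4/[q]
after 13 — deliver 3→0: ·
after 14 — deliver 0→2: n2:foll/b4/[q]
after 15 — deliver 2→0: n0:lead/b4/[q]
after 16 — deliver 0→3: ·
after 17 — timeout(3): n3:cand/b11/[q]
after 18 — deliver 2→1: ·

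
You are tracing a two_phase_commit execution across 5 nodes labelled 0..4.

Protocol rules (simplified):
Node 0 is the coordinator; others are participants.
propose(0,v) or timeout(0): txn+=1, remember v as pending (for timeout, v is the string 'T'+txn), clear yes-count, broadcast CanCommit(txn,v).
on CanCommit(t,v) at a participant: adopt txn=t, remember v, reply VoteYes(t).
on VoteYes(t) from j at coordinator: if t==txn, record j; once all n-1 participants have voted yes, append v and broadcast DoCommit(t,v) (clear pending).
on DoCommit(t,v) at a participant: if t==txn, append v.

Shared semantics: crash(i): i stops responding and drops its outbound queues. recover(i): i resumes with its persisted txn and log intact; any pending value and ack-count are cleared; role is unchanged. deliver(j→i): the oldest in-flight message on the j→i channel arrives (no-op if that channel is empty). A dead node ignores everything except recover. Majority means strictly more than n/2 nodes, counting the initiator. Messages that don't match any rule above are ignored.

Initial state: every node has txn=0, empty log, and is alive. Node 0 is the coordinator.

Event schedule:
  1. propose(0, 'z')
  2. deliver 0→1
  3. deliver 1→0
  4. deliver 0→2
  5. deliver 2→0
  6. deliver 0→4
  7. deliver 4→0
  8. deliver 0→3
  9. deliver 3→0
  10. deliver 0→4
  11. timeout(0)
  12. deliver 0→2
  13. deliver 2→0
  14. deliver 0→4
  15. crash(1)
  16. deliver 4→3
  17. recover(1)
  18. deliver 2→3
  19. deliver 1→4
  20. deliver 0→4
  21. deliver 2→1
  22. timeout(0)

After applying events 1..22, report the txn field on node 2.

1

after 1 — propose(0,'z'): n0:coor/t1/[-]
after 2 — deliver 0→1: n1:part/t1/[-]
after 3 — deliver 1→0: ·
after 4 — deliver 0→2: n2:part/t1/[-]
after 5 — deliver 2→0: ·
after 6 — deliver 0→4: n4:part/t1/[-]
after 7 — deliver 4→0: ·
after 8 — deliver 0→3: n3:part/t1/[-]
after 9 — deliver 3→0: n0:coor/t1/[z]
after 10 — deliver 0→4: n4:part/t1/[z]
after 11 — timeout(0): n0:coor/t2/[z]
after 12 — deliver 0→2: n2:part/t1/[z]
after 13 — deliver 2→0: ·
after 14 — deliver 0→4: n4:part/t2/[z]
after 15 — crash(1): n1:✗part/t1/[-]
after 16 — deliver 4→3: ·
after 17 — recover(1): n1:part/t1/[-]
after 18 — deliver 2→3: ·
after 19 — deliver 1→4: ·
after 20 — deliver 0→4: ·
after 21 — deliver 2→1: ·
after 22 — timeout(0): n0:coor/t3/[z]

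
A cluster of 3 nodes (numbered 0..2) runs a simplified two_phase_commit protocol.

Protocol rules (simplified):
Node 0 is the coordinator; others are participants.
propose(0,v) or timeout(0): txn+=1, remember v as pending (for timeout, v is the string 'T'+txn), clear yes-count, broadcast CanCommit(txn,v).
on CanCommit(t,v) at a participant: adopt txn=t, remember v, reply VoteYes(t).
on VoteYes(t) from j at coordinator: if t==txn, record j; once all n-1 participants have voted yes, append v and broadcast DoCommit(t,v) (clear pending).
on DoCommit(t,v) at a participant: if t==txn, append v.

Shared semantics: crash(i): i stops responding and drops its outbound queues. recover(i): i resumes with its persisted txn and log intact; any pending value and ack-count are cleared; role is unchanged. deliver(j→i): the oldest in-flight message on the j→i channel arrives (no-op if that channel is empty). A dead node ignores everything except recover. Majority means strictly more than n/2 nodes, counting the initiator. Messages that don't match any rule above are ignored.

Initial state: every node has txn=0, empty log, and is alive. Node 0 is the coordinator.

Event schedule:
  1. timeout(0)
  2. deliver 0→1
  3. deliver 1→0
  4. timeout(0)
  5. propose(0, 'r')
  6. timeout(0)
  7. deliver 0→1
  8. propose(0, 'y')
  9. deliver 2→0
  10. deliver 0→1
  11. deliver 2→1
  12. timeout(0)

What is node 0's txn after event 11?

5

step 1 timeout(0): 0={coor,t=1,log=-}
step 2 deliver 0→1: 1={part,t=1,log=-}
step 3 deliver 1→0: —
step 4 timeout(0): 0={coor,t=2,log=-}
step 5 propose(0,'r'): 0={coor,t=3,log=-}
step 6 timeout(0): 0={coor,t=4,log=-}
step 7 deliver 0→1: 1={part,t=2,log=-}
step 8 propose(0,'y'): 0={coor,t=5,log=-}
step 9 deliver 2→0: —
step 10 deliver 0→1: 1={part,t=3,log=-}
step 11 deliver 2→1: —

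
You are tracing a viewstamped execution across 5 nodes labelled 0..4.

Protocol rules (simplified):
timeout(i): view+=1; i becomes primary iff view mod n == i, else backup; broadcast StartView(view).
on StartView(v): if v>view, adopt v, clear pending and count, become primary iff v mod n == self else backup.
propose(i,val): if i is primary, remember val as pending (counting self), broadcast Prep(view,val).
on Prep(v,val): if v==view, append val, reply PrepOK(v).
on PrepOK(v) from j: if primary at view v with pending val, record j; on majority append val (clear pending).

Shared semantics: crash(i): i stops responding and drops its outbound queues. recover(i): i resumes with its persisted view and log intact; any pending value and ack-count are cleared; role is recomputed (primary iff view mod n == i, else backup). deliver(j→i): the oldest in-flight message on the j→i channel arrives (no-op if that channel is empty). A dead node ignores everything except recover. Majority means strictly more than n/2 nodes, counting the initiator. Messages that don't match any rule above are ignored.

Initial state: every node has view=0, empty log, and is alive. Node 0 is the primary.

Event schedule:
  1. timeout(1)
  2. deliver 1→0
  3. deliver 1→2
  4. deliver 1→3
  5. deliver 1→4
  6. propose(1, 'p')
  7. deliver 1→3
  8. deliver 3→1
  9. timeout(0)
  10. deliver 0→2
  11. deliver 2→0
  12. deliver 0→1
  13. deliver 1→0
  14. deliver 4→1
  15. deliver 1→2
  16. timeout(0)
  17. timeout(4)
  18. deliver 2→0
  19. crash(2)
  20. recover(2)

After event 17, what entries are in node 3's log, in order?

1. timeout(1):  <1:prim v1 ->
2. deliver 1→0:  <0:back v1 ->
3. deliver 1→2:  <2:back v1 ->
4. deliver 1→3:  <3:back v1 ->
5. deliver 1→4:  <4:back v1 ->
6. propose(1,'p'):  nop
7. deliver 1→3:  <3:back v1 p>
8. deliver 3→1:  nop
9. timeout(0):  <0:back v2 ->
10. deliver 0→2:  <2:prim v2 ->
11. deliver 2→0:  nop
12. deliver 0→1:  <1:back v2 ->
13. deliver 1→0:  nop
14. deliver 4→1:  nop
15. deliver 1→2:  nop
16. timeout(0):  <0:back v3 ->
17. timeout(4):  <4:back v2 ->

p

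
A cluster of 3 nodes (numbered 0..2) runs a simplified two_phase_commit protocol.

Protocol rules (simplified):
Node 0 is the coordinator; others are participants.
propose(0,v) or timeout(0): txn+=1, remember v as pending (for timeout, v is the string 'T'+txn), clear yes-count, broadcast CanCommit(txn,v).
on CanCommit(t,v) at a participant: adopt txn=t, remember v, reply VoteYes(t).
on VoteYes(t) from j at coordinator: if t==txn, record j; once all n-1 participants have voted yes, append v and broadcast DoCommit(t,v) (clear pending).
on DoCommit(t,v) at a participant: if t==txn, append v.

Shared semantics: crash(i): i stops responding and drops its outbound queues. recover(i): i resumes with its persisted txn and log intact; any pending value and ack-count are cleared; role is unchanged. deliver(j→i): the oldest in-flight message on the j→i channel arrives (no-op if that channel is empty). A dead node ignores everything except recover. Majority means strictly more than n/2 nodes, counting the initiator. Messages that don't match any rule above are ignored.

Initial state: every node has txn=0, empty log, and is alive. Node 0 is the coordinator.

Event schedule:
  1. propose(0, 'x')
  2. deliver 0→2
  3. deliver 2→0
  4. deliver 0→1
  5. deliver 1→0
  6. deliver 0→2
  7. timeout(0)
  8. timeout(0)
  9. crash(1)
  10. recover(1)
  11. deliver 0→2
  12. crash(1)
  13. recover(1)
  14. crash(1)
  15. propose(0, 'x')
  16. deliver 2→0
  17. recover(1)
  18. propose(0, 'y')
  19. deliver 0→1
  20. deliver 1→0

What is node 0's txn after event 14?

3

e1 propose(0,'x'): 0[coor,t=1,-]
e2 deliver 0→2: 2[part,t=1,-]
e3 deliver 2→0: ·
e4 deliver 0→1: 1[part,t=1,-]
e5 deliver 1→0: 0[coor,t=1,x]
e6 deliver 0→2: 2[part,t=1,x]
e7 timeout(0): 0[coor,t=2,x]
e8 timeout(0): 0[coor,t=3,x]
e9 crash(1): 1[✗part,t=1,-]
e10 recover(1): 1[part,t=1,-]
e11 deliver 0→2: 2[part,t=2,x]
e12 crash(1): 1[✗part,t=1,-]
e13 recover(1): 1[part,t=1,-]
e14 crash(1): 1[✗part,t=1,-]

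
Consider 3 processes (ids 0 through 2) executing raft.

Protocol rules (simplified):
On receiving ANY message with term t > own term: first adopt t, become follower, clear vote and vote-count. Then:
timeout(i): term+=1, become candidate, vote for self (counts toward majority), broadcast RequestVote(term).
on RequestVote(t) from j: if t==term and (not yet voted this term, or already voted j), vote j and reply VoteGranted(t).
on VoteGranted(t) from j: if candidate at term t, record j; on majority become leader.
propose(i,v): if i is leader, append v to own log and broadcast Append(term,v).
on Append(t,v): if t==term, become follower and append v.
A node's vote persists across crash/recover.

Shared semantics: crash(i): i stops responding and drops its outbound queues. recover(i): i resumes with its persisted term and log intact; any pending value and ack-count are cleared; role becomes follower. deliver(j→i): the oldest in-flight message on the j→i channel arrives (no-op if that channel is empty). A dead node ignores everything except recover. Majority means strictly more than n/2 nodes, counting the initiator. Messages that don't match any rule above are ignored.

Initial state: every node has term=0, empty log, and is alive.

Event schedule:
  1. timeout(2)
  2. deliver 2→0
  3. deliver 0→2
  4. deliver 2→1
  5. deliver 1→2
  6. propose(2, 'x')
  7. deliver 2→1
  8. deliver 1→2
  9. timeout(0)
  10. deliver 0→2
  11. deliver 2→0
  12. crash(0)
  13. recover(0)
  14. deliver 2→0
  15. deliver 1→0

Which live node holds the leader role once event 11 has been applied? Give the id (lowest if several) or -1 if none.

[1] timeout(2) → N2(cand t1 [-])
[2] deliver 2→0 → N0(foll t1 [-])
[3] deliver 0→2 → N2(lead t1 [-])
[4] deliver 2→1 → N1(foll t1 [-])
[5] deliver 1→2 → ∅
[6] propose(2,'x') → N2(lead t1 [x])
[7] deliver 2→1 → N1(foll t1 [x])
[8] deliver 1→2 → ∅
[9] timeout(0) → N0(cand t2 [-])
[10] deliver 0→2 → N2(foll t2 [x])
[11] deliver 2→0 → ∅

-1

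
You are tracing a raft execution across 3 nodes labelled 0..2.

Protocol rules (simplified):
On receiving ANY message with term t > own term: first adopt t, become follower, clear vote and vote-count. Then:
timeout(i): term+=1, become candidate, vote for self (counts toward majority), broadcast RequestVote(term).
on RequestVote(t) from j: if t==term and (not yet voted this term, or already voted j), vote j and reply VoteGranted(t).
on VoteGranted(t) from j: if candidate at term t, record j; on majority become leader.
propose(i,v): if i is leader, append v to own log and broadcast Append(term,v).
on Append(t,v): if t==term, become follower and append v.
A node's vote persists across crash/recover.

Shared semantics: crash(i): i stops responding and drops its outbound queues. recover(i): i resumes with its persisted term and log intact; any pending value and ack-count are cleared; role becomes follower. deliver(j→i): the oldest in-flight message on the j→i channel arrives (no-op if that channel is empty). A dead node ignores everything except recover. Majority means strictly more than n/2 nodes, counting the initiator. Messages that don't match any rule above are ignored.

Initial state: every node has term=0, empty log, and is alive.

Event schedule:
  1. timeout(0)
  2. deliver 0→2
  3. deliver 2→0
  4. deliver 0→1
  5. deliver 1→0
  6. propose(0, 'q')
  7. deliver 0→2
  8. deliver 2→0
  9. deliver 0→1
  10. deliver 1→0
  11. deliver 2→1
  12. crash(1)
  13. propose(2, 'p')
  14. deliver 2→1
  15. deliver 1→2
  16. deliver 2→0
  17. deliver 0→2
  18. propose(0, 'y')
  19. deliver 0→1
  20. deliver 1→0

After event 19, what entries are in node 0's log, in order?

after 1 — timeout(0): n0:cand/t1/[-]
after 2 — deliver 0→2: n2:foll/t1/[-]
after 3 — deliver 2→0: n0:lead/t1/[-]
after 4 — deliver 0→1: n1:foll/t1/[-]
after 5 — deliver 1→0: ·
after 6 — propose(0,'q'): n0:lead/t1/[q]
after 7 — deliver 0→2: n2:foll/t1/[q]
after 8 — deliver 2→0: ·
after 9 — deliver 0→1: n1:foll/t1/[q]
after 10 — deliver 1→0: ·
after 11 — deliver 2→1: ·
after 12 — crash(1): n1:✗foll/t1/[q]
after 13 — propose(2,'p'): ·
after 14 — deliver 2→1: ·
after 15 — deliver 1→2: ·
after 16 — deliver 2→0: ·
after 17 — deliver 0→2: ·
after 18 — propose(0,'y'): n0:lead/t1/[q,y]
after 19 — deliver 0→1: ·

q,y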